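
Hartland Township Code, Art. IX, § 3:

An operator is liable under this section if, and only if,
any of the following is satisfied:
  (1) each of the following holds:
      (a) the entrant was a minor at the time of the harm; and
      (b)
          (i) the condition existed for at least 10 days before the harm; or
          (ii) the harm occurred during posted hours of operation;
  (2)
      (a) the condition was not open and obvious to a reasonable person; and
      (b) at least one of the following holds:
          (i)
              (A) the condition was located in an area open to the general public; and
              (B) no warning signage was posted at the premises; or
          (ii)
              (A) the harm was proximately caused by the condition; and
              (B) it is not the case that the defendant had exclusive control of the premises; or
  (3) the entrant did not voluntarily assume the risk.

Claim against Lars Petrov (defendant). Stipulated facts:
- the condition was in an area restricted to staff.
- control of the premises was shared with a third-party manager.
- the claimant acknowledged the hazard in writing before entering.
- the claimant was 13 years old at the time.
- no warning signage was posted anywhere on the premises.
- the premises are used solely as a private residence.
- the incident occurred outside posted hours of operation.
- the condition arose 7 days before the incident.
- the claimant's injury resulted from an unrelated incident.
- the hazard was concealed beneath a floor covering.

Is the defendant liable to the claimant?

(a) entrant a minor — holds.
(i) condition ≥10 days old — not met.
(ii) during posted hours — not met.
So (b) is not satisfied (F OR F).
(1) = T AND F = false.
(a) not open/obvious — holds.
(A) public area — not satisfied.
(B) no signage posted — met.
(i) = F AND T = false.
(A) proximate cause — not met.
(B) not (exclusive control) — holds.
(ii) = F AND T = false.
So (b) is not satisfied (F OR F).
(2): T AND F → false.
(3) no assumed risk — fails.
Overall = F OR F OR F = false.

No — not liable.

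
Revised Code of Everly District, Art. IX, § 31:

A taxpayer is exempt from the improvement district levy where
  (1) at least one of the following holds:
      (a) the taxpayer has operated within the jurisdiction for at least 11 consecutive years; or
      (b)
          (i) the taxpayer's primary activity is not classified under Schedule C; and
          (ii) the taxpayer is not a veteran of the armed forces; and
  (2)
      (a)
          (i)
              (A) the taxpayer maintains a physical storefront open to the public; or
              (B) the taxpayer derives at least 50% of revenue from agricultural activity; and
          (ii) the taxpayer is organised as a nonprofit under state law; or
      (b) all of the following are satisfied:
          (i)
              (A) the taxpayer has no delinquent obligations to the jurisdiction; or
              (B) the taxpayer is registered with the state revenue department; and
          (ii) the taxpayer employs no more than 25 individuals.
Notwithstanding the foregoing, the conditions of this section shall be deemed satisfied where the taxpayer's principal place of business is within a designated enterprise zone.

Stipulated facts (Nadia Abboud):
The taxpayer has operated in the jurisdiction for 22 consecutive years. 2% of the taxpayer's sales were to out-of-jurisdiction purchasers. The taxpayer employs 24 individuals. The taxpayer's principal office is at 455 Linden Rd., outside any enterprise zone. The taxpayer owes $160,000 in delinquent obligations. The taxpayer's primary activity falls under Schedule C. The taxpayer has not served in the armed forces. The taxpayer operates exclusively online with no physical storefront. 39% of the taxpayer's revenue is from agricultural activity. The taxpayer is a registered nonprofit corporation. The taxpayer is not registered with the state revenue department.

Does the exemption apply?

(a) ≥ 11 yrs in jurisdiction — satisfied.
(i) not (Schedule C activity) — not satisfied.
(ii) not (veteran) — met.
(b): F AND T → false.
(1) = T OR F = true.
(A) has storefront — not met.
(B) ≥50% agricultural — fails.
(i): F OR F → false.
(ii) nonprofit — satisfied.
(a) = F AND T = false.
(A) no delinquency — not satisfied.
(B) state-registered — not satisfied.
So (i) is not satisfied (F OR F).
(ii) ≤ 25 employees — satisfied.
So (b) is not satisfied (F AND T).
So (2) is not satisfied (F OR F).
Overall: T AND F → false.
Exception (in enterprise zone) — not satisfied.
Result: main false OR exception false → false.

No — not exempt.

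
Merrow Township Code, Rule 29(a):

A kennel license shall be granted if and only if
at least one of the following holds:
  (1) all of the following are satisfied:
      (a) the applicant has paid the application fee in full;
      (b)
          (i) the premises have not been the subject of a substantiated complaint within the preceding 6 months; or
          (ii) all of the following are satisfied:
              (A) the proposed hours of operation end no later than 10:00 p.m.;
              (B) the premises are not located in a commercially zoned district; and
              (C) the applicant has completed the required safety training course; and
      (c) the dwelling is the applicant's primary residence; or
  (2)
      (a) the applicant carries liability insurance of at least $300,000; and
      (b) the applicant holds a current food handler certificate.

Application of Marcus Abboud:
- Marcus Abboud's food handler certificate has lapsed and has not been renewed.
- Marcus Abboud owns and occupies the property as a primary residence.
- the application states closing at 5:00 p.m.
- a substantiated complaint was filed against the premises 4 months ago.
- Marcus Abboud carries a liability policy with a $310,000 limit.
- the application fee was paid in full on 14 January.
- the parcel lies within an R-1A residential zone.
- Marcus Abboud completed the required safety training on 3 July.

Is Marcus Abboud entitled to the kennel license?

Yes — granted.

(a) fee paid — satisfied.
(i) no complaint in 6 mo. — not satisfied.
(A) closes by 10 p.m. — met.
(B) not (commercially zoned) — satisfied.
(C) safety training — met.
(ii): T AND T AND T → true.
(b): F OR T → true.
(c) primary residence — met.
So (1) is satisfied (T AND T AND T).
(a) insurance ≥ $300,000 — met.
(b) food handler cert. — not met.
(2) = T AND F = false.
So Overall is satisfied (T OR F).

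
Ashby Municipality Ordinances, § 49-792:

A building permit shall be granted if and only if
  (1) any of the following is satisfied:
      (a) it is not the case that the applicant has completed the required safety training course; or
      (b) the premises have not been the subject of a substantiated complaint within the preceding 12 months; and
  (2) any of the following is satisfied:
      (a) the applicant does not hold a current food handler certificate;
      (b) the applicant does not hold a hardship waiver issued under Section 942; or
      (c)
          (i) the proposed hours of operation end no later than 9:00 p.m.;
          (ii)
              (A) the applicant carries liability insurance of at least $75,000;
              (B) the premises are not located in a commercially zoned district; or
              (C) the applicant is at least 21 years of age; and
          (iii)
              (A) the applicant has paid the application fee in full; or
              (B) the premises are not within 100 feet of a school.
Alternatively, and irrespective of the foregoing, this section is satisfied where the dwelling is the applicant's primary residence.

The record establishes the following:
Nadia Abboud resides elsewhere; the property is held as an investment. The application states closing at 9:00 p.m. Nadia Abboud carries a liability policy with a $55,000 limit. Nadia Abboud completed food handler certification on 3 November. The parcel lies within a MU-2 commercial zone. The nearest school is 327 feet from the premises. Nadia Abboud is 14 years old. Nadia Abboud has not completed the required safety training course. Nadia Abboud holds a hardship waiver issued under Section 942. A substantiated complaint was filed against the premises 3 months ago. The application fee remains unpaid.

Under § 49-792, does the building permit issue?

(a) not (safety training) — holds.
(b) no complaint in 12 mo. — not met.
(1): T OR F → true.
(a) not (food handler cert.) — not satisfied.
(b) not (hardship waiver) — not satisfied.
(i) closes by 9 p.m. — met.
(A) insurance ≥ $75,000 — not met.
(B) not (commercially zoned) — not met.
(C) age ≥ 21 — fails.
(ii): F OR F OR F → false.
(A) fee paid — fails.
(B) ≥100 ft from school — holds.
(iii): F OR T → true.
(c) = T AND F AND T = false.
So (2) is not satisfied (F OR F OR F).
Overall = T AND F = false.
Exception (primary residence) — not satisfied.
Result: main false OR exception false → false.

No — denied.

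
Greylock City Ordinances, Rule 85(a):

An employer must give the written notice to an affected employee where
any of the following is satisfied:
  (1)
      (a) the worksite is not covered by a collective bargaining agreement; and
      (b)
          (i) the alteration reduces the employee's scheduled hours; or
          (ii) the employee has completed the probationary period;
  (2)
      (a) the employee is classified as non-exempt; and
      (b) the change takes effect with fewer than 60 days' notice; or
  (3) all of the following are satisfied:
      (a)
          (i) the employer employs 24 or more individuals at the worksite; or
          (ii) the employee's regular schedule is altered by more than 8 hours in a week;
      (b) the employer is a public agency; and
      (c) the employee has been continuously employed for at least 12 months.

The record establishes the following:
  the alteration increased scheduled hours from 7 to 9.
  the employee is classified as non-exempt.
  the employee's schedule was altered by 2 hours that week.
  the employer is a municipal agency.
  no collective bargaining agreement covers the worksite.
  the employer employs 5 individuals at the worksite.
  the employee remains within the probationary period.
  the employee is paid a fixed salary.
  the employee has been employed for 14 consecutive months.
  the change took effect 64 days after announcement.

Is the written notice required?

(a) no CBA — satisfied.
(i) hours reduced — not satisfied.
(ii) past probation — not met.
(b) = F OR F = false.
(1): T AND F → false.
(a) non-exempt — holds.
(b) < 60 days' notice — not met.
(2) = T AND F = false.
(i) ≥ 24 at site — not satisfied.
(ii) schedule shift > 8h — not satisfied.
So (a) is not satisfied (F OR F).
(b) public agency — satisfied.
(c) tenure ≥ 12 mo. — met.
(3) = F AND T AND T = false.
Overall = F OR F OR F = false.

No — not required.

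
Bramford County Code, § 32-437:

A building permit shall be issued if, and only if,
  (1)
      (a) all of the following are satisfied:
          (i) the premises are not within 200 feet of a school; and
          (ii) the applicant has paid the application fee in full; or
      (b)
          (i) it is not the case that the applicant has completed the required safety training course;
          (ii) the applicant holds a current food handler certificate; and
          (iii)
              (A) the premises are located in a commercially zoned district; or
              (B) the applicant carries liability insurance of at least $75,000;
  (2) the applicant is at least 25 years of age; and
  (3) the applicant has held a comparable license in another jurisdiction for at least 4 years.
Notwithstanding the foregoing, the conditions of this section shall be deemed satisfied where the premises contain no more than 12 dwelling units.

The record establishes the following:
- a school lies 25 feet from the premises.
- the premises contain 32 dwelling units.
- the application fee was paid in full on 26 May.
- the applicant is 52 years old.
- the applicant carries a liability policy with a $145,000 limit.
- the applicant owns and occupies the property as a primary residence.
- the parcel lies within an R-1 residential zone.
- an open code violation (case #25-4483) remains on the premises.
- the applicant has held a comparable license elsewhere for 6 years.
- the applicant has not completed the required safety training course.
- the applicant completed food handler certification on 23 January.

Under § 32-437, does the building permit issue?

(i) ≥200 ft from school — not satisfied.
(ii) fee paid — holds.
(a) = F AND T = false.
(i) not (safety training) — satisfied.
(ii) food handler cert. — satisfied.
(A) commercially zoned — not satisfied.
(B) insurance ≥ $75,000 — met.
(iii) = F OR T = true.
So (b) is satisfied (T AND T AND T).
So (1) is satisfied (F OR T).
(2) age ≥ 25 — holds.
(3) prior license ≥ 4 yr — met.
Overall: T AND T AND T → true.
Exception (≤ 12 units) — not satisfied.
Result: main true OR exception false → true.

Yes — granted.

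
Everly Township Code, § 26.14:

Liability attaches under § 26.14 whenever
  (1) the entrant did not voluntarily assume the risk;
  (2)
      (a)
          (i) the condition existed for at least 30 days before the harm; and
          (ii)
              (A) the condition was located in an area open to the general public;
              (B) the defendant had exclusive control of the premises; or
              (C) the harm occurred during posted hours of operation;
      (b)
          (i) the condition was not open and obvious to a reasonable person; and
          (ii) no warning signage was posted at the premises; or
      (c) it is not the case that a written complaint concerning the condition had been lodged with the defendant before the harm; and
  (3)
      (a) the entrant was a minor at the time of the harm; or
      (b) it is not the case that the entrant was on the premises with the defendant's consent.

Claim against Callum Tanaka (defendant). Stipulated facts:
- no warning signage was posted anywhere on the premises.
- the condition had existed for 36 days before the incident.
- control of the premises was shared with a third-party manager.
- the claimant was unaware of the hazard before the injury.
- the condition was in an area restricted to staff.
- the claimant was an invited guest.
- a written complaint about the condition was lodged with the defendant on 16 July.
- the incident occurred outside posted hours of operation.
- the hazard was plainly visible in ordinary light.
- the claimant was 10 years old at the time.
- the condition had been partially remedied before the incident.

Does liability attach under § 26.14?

No — not liable.

(1) no assumed risk — satisfied.
(i) condition ≥30 days old — met.
(A) public area — not satisfied.
(B) exclusive control — not met.
(C) during posted hours — fails.
(ii): F OR F OR F → false.
So (a) is not satisfied (T AND F).
(i) not open/obvious — fails.
(ii) no signage posted — met.
(b) = F AND T = false.
(c) not (complaint lodged) — not satisfied.
(2): F OR F OR F → false.
(a) entrant a minor — met.
(b) not (consent to enter) — not satisfied.
(3): T OR F → true.
Overall: T AND F AND T → false.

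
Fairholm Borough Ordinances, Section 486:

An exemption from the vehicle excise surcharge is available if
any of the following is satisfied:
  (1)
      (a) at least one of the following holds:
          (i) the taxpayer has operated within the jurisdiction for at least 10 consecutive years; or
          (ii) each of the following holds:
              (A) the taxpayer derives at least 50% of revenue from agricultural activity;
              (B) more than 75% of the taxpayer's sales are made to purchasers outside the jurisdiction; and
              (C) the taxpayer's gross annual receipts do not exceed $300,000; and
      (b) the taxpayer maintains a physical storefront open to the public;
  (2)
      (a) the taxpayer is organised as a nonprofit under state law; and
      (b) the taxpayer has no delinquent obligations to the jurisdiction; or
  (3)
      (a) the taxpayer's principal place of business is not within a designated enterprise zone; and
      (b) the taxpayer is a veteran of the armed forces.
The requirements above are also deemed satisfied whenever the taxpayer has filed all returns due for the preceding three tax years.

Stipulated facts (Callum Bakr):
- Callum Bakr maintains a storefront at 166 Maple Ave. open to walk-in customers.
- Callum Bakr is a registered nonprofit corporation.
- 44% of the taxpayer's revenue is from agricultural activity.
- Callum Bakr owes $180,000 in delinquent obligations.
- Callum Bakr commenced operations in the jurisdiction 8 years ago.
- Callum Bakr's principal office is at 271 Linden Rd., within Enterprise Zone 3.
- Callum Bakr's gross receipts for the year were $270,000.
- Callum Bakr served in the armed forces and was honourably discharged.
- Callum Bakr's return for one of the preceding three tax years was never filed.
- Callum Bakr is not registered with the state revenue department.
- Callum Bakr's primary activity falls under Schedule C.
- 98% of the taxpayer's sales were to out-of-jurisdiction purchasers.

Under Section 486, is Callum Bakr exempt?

No — not exempt.

(i) ≥ 10 yrs in jurisdiction — not satisfied.
(A) ≥50% agricultural — fails.
(B) >75% out-of-jur. sales — met.
(C) receipts ≤ $300,000 — holds.
(ii) = F AND T AND T = false.
(a) = F OR F = false.
(b) has storefront — holds.
(1) = F AND T = false.
(a) nonprofit — holds.
(b) no delinquency — fails.
(2) = T AND F = false.
(a) not (in enterprise zone) — not met.
(b) veteran — met.
(3): F AND T → false.
Overall = F OR F OR F = false.
Exception (returns current) — not satisfied.
Result: main false OR exception false → false.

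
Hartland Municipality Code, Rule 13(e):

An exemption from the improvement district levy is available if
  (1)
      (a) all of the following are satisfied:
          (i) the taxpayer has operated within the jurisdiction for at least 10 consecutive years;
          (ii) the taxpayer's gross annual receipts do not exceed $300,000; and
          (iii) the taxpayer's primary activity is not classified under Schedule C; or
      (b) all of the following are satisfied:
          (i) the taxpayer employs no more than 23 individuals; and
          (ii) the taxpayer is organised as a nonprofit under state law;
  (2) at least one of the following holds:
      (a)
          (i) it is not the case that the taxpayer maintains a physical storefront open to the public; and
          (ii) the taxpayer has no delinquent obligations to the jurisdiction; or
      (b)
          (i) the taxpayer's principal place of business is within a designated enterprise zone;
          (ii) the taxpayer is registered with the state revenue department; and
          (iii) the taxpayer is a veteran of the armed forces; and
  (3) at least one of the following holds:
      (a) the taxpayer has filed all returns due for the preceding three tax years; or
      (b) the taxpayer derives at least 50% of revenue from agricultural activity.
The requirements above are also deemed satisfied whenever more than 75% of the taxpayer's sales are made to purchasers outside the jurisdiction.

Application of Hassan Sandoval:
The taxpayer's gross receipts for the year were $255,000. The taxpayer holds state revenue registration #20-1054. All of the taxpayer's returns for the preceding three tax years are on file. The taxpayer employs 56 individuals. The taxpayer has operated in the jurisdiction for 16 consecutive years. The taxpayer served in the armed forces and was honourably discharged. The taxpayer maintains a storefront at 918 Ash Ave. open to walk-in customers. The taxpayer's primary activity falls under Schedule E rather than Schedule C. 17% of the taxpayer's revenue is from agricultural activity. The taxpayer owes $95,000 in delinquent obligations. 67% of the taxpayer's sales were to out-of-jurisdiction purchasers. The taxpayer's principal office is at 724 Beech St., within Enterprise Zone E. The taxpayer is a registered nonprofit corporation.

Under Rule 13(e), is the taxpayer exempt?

Yes — exempt.

(i) ≥ 10 yrs in jurisdiction — satisfied.
(ii) receipts ≤ $300,000 — satisfied.
(iii) not (Schedule C activity) — satisfied.
(a) = T AND T AND T = true.
(i) ≤ 23 employees — fails.
(ii) nonprofit — met.
So (b) is not satisfied (F AND T).
(1) = T OR F = true.
(i) not (has storefront) — not satisfied.
(ii) no delinquency — not satisfied.
So (a) is not satisfied (F AND F).
(i) in enterprise zone — met.
(ii) state-registered — holds.
(iii) veteran — met.
So (b) is satisfied (T AND T AND T).
So (2) is satisfied (F OR T).
(a) returns current — holds.
(b) ≥50% agricultural — not satisfied.
So (3) is satisfied (T OR F).
Overall: T AND T AND T → true.
Exception (>75% out-of-jur. sales) — not satisfied.
Result: main true OR exception false → true.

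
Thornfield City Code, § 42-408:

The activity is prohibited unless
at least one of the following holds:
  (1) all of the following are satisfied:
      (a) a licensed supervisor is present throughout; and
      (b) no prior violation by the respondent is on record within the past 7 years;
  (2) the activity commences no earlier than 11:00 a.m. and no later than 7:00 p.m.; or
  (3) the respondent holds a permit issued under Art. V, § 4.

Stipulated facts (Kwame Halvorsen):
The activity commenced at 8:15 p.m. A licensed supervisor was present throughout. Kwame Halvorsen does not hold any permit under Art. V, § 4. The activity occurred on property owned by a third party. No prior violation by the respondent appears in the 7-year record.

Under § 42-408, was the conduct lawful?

Yes — lawful.

(a) supervisor present — holds.
(b) no prior violation — met.
(1): T AND T → true.
(2) start within hours — not satisfied.
(3) holds permit — not satisfied.
So Overall is satisfied (T OR F OR F).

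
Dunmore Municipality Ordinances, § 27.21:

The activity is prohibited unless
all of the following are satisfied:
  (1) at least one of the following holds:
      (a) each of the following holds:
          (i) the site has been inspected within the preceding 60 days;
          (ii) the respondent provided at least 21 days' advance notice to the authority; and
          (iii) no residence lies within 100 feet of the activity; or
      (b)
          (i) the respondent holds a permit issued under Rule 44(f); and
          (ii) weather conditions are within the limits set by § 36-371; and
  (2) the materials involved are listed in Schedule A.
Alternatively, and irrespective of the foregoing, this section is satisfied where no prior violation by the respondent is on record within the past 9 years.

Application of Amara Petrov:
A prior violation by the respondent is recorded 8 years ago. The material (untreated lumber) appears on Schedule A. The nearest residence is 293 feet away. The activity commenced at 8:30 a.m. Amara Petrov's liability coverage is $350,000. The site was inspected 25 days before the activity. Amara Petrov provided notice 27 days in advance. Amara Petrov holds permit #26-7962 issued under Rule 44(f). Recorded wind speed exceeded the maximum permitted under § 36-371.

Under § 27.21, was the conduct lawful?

(i) site inspected — holds.
(ii) ≥21 days' notice — holds.
(iii) no residence in 100 ft — satisfied.
(a): T AND T AND T → true.
(i) holds permit — met.
(ii) weather ok — not satisfied.
(b): T AND F → false.
(1) = T OR F = true.
(2) Schedule A material — holds.
Overall = T AND T = true.
Exception (no prior violation) — not satisfied.
Result: main true OR exception false → true.

Yes — lawful.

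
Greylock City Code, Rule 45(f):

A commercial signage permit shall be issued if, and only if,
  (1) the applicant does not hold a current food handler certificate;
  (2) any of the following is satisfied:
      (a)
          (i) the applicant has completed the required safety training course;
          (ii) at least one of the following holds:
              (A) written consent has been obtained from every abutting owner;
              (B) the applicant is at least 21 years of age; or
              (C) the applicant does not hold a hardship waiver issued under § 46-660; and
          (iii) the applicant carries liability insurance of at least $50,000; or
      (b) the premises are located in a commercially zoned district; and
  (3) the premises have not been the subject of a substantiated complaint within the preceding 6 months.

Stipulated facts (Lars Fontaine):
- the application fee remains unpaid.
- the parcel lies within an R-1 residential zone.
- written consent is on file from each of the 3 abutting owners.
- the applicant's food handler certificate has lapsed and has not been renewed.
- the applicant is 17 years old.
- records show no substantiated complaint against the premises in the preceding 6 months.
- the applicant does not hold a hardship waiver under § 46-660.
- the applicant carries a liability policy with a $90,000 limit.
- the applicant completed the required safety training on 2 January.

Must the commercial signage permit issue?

(1) not (food handler cert.) — satisfied.
(i) safety training — satisfied.
(A) all abutters consent — satisfied.
(B) age ≥ 21 — fails.
(C) not (hardship waiver) — holds.
(ii): T OR F OR T → true.
(iii) insurance ≥ $50,000 — holds.
(a) = T AND T AND T = true.
(b) commercially zoned — fails.
(2): T OR F → true.
(3) no complaint in 6 mo. — holds.
Overall = T AND T AND T = true.

Yes — granted.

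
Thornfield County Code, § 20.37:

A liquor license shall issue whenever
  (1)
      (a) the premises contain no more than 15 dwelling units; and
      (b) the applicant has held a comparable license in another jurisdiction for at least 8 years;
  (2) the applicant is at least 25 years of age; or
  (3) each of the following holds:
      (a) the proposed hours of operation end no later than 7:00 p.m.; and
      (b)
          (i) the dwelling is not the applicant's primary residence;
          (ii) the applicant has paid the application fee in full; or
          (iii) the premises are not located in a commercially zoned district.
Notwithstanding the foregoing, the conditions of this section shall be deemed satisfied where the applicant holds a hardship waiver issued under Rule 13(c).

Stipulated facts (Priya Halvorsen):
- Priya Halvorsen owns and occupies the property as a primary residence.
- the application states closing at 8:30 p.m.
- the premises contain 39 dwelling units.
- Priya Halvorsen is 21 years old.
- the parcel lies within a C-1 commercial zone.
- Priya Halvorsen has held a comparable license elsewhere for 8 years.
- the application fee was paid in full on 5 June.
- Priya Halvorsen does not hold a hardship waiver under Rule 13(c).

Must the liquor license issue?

(a) ≤ 15 units — not satisfied.
(b) prior license ≥ 8 yr — holds.
(1) = F AND T = false.
(2) age ≥ 25 — not satisfied.
(a) closes by 7 p.m. — not met.
(i) not (primary residence) — not satisfied.
(ii) fee paid — met.
(iii) not (commercially zoned) — not met.
(b) = F OR T OR F = true.
(3): F AND T → false.
Overall = F OR F OR F = false.
Exception (hardship waiver) — not satisfied.
Result: main false OR exception false → false.

No — denied.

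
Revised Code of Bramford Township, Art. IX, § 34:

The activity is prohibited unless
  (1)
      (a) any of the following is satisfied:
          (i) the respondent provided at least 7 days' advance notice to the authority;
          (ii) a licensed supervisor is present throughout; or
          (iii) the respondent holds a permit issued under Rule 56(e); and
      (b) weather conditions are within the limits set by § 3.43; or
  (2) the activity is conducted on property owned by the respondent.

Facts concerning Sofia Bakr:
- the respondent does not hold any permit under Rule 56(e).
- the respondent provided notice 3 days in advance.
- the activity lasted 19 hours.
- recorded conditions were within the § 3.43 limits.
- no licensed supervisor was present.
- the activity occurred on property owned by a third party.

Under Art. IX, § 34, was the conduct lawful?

No — unlawful.

(i) ≥7 days' notice — not met.
(ii) supervisor present — not satisfied.
(iii) holds permit — not met.
So (a) is not satisfied (F OR F OR F).
(b) weather ok — holds.
So (1) is not satisfied (F AND T).
(2) own property — not met.
Overall: F OR F → false.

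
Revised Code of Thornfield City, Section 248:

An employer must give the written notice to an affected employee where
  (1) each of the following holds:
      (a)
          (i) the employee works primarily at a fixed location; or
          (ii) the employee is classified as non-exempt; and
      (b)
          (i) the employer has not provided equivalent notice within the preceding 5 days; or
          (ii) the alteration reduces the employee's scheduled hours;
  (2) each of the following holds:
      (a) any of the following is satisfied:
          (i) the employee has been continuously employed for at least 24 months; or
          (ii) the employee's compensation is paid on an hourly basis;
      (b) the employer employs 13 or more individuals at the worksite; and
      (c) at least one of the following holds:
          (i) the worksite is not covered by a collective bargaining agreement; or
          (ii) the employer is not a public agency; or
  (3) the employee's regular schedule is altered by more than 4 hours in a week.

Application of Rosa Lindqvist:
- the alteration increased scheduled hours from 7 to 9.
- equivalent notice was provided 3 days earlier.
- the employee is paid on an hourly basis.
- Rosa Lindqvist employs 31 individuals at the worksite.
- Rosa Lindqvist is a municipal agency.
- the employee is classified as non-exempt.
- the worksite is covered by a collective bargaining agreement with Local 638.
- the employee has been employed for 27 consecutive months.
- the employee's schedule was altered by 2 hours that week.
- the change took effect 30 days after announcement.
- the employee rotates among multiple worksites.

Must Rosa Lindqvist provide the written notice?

(i) fixed location — fails.
(ii) non-exempt — met.
(a): F OR T → true.
(i) no recent notice — fails.
(ii) hours reduced — not satisfied.
(b) = F OR F = false.
So (1) is not satisfied (T AND F).
(i) tenure ≥ 24 mo. — holds.
(ii) hourly-paid — holds.
(a) = T OR T = true.
(b) ≥ 13 at site — satisfied.
(i) no CBA — fails.
(ii) not (public agency) — not met.
(c): F OR F → false.
(2): T AND T AND F → false.
(3) schedule shift > 4h — fails.
Overall: F OR F OR F → false.

No — not required.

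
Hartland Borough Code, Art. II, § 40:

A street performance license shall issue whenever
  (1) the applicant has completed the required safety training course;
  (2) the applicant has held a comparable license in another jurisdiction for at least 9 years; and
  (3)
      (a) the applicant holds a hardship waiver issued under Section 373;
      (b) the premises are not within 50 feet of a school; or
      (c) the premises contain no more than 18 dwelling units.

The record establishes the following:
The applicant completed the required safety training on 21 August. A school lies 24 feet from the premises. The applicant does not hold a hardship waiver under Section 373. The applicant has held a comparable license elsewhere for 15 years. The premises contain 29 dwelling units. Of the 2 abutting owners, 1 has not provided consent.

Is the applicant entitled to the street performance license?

No — denied.

(1) safety training — satisfied.
(2) prior license ≥ 9 yr — met.
(a) hardship waiver — not met.
(b) ≥50 ft from school — not met.
(c) ≤ 18 units — fails.
So (3) is not satisfied (F OR F OR F).
So Overall is not satisfied (T AND T AND F).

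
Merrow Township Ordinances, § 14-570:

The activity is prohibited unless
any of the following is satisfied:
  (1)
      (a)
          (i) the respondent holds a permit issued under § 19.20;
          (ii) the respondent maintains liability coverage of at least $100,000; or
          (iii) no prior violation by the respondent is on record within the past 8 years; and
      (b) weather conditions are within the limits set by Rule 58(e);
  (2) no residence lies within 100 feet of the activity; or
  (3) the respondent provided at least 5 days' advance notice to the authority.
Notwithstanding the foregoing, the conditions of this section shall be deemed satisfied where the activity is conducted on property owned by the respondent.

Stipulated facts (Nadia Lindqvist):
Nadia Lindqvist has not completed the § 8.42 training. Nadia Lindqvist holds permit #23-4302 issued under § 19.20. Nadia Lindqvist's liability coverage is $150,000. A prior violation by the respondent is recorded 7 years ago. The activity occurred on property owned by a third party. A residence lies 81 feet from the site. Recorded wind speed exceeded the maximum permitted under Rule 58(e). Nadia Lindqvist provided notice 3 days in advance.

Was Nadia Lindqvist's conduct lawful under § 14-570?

(i) holds permit — satisfied.
(ii) coverage ≥ $100,000 — holds.
(iii) no prior violation — fails.
So (a) is satisfied (T OR T OR F).
(b) weather ok — not met.
(1): T AND F → false.
(2) no residence in 100 ft — fails.
(3) ≥5 days' notice — not met.
So Overall is not satisfied (F OR F OR F).
Exception (own property) — not satisfied.
Result: main false OR exception false → false.

No — unlawful.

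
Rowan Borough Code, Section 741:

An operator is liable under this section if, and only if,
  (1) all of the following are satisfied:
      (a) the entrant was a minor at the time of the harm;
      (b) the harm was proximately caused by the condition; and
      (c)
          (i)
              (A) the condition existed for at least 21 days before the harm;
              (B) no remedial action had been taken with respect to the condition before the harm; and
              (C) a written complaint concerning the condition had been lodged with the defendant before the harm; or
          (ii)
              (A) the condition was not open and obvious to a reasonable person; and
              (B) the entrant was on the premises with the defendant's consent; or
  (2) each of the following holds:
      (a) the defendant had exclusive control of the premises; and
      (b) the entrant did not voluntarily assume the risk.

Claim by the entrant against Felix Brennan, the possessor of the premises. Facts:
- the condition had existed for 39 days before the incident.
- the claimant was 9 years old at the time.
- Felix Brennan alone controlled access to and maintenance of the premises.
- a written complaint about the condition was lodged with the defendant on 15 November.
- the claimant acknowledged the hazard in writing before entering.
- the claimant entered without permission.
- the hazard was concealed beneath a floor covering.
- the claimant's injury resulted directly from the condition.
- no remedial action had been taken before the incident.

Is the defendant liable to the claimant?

Yes — liable.

(a) entrant a minor — holds.
(b) proximate cause — met.
(A) condition ≥21 days old — satisfied.
(B) no remedial action — holds.
(C) complaint lodged — holds.
(i) = T AND T AND T = true.
(A) not open/obvious — met.
(B) consent to enter — fails.
(ii) = T AND F = false.
(c) = T OR F = true.
(1) = T AND T AND T = true.
(a) exclusive control — satisfied.
(b) no assumed risk — fails.
So (2) is not satisfied (T AND F).
Overall = T OR F = true.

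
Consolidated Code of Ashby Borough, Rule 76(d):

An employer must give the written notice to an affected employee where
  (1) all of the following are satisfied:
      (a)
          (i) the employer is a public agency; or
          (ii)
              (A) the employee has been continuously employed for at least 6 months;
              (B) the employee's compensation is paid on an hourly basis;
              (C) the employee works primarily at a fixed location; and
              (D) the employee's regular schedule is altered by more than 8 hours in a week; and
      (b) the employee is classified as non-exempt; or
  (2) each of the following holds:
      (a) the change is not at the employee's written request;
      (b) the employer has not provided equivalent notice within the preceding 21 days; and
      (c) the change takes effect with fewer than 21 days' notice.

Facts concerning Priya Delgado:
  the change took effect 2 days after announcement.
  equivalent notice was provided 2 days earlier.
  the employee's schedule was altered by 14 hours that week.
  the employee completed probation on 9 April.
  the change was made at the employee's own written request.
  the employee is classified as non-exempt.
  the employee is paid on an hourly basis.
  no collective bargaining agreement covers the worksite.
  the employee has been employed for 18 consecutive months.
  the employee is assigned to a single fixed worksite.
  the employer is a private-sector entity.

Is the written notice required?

Yes — required.

(i) public agency — not met.
(A) tenure ≥ 6 mo. — met.
(B) hourly-paid — met.
(C) fixed location — satisfied.
(D) schedule shift > 8h — met.
(ii) = T AND T AND T AND T = true.
(a) = F OR T = true.
(b) non-exempt — met.
(1) = T AND T = true.
(a) not employee-requested — fails.
(b) no recent notice — not satisfied.
(c) < 21 days' notice — holds.
So (2) is not satisfied (F AND F AND T).
Overall: T OR F → true.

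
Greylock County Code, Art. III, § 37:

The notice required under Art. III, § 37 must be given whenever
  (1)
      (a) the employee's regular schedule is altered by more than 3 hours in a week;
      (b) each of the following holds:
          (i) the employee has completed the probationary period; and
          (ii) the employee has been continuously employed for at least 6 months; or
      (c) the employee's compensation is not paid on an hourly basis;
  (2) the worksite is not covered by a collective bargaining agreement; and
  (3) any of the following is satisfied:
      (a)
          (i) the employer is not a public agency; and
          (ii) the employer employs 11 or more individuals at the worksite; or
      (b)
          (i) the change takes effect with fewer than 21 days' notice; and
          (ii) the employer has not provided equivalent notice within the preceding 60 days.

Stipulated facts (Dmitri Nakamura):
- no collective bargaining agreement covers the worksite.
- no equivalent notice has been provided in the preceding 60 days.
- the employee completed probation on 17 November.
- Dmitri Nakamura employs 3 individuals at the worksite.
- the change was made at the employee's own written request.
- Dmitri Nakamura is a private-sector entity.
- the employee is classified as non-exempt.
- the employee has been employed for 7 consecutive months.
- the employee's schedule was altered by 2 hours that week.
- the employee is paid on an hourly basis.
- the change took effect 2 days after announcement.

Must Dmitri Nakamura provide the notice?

Yes — required.

(a) schedule shift > 3h — fails.
(i) past probation — holds.
(ii) tenure ≥ 6 mo. — met.
(b) = T AND T = true.
(c) not (hourly-paid) — not met.
(1) = F OR T OR F = true.
(2) no CBA — met.
(i) not (public agency) — satisfied.
(ii) ≥ 11 at site — fails.
So (a) is not satisfied (T AND F).
(i) < 21 days' notice — holds.
(ii) no recent notice — satisfied.
(b): T AND T → true.
So (3) is satisfied (F OR T).
Overall = T AND T AND T = true.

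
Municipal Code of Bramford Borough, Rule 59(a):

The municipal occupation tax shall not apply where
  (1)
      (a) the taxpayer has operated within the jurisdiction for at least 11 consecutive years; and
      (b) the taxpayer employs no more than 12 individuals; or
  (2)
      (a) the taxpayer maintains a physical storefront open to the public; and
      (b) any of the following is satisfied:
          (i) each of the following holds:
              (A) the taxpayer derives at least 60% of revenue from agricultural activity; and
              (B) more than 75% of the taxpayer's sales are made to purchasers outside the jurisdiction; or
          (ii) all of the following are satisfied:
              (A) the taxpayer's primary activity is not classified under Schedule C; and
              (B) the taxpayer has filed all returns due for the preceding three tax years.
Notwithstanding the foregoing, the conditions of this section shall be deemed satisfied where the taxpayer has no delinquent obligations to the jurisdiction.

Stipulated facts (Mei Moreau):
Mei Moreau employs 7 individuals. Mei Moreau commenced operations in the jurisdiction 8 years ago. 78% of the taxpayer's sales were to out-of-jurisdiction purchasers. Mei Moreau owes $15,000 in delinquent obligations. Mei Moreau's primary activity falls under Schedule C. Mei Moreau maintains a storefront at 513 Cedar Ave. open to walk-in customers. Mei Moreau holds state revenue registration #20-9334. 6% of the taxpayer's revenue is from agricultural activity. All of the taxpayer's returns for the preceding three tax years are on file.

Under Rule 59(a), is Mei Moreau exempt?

No — not exempt.

(a) ≥ 11 yrs in jurisdiction — fails.
(b) ≤ 12 employees — holds.
So (1) is not satisfied (F AND T).
(a) has storefront — holds.
(A) ≥60% agricultural — fails.
(B) >75% out-of-jur. sales — holds.
(i): F AND T → false.
(A) not (Schedule C activity) — not satisfied.
(B) returns current — holds.
(ii) = F AND T = false.
(b) = F OR F = false.
So (2) is not satisfied (T AND F).
So Overall is not satisfied (F OR F).
Exception (no delinquency) — not satisfied.
Result: main false OR exception false → false.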